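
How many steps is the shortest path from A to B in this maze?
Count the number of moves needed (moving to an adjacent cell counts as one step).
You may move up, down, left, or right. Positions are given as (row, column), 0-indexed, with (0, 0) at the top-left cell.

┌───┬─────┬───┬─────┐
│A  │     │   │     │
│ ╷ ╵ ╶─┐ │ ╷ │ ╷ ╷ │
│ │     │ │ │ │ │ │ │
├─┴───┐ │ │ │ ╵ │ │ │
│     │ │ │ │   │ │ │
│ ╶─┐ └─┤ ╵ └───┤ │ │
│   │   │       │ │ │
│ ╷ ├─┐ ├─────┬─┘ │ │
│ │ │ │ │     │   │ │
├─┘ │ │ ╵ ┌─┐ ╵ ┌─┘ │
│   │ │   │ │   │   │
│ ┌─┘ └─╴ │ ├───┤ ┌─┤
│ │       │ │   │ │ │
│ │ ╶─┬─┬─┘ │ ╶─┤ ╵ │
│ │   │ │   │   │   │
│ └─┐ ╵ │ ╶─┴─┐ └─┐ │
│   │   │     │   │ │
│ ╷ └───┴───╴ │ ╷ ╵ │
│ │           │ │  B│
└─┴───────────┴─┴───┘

Using BFS to find shortest path:
Start: (0, 0), End: (9, 9)
Path found:
(0,0) → (0,1) → (1,1) → (1,2) → (0,2) → (0,3) → (0,4) → (1,4) → (2,4) → (3,4) → (3,5) → (2,5) → (1,5) → (0,5) → (0,6) → (1,6) → (2,6) → (2,7) → (1,7) → (0,7) → (0,8) → (0,9) → (1,9) → (2,9) → (3,9) → (4,9) → (5,9) → (5,8) → (6,8) → (7,8) → (7,9) → (8,9) → (9,9)
Number of steps: 32

Solution:

┌───┬─────┬───┬─────┐
│A ↓│↱ → ↓│↱ ↓│↱ → ↓│
│ ╷ ╵ ╶─┐ │ ╷ │ ╷ ╷ │
│ │↳ ↑  │↓│↑│↓│↑│ │↓│
├─┴───┐ │ │ │ ╵ │ │ │
│     │ │↓│↑│↳ ↑│ │↓│
│ ╶─┐ └─┤ ╵ └───┤ │ │
│   │   │↳ ↑    │ │↓│
│ ╷ ├─┐ ├─────┬─┘ │ │
│ │ │ │ │     │   │↓│
├─┘ │ │ ╵ ┌─┐ ╵ ┌─┘ │
│   │ │   │ │   │↓ ↲│
│ ┌─┘ └─╴ │ ├───┤ ┌─┤
│ │       │ │   │↓│ │
│ │ ╶─┬─┬─┘ │ ╶─┤ ╵ │
│ │   │ │   │   │↳ ↓│
│ └─┐ ╵ │ ╶─┴─┐ └─┐ │
│   │   │     │   │↓│
│ ╷ └───┴───╴ │ ╷ ╵ │
│ │           │ │  B│
└─┴───────────┴─┴───┘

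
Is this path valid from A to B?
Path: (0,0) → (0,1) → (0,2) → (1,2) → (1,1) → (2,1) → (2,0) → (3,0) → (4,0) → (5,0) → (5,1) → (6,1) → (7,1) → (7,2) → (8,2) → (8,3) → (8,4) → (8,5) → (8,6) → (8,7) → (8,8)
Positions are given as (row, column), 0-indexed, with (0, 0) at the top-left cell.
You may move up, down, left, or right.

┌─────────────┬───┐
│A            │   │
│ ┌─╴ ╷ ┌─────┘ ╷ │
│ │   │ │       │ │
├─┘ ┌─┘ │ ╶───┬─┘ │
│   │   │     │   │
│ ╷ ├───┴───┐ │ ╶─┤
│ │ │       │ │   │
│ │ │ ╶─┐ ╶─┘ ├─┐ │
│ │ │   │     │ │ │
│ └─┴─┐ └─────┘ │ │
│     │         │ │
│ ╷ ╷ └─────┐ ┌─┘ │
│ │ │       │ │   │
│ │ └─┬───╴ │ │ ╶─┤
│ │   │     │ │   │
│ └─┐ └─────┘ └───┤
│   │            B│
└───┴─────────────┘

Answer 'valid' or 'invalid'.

Checking path validity:
Result: All consecutive moves are passable.

valid

Correct solution:

┌─────────────┬───┐
│A → ↓        │   │
│ ┌─╴ ╷ ┌─────┘ ╷ │
│ │↓ ↲│ │       │ │
├─┘ ┌─┘ │ ╶───┬─┘ │
│↓ ↲│   │     │   │
│ ╷ ├───┴───┐ │ ╶─┤
│↓│ │       │ │   │
│ │ │ ╶─┐ ╶─┘ ├─┐ │
│↓│ │   │     │ │ │
│ └─┴─┐ └─────┘ │ │
│↳ ↓  │         │ │
│ ╷ ╷ └─────┐ ┌─┘ │
│ │↓│       │ │   │
│ │ └─┬───╴ │ │ ╶─┤
│ │↳ ↓│     │ │   │
│ └─┐ └─────┘ └───┤
│   │↳ → → → → → B│
└───┴─────────────┘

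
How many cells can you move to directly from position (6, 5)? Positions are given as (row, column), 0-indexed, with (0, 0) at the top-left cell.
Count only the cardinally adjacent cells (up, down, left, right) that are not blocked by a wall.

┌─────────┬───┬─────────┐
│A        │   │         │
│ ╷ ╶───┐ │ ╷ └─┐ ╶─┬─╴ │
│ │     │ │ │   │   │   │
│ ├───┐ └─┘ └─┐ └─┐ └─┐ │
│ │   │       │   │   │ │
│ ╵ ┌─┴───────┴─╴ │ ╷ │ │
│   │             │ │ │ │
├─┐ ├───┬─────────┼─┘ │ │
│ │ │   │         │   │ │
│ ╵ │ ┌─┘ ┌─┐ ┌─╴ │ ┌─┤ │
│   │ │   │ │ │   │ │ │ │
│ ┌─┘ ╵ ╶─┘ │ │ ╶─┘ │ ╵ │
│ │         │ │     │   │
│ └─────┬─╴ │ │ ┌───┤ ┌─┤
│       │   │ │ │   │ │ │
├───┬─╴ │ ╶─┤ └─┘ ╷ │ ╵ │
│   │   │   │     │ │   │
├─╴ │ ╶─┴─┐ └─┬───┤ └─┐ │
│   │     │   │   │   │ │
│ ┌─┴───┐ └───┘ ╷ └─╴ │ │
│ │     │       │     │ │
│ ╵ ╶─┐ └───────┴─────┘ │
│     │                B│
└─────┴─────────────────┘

Checking passable neighbors of (6, 5):
Neighbors: (5, 5), (7, 5), (6, 4)
Count: 3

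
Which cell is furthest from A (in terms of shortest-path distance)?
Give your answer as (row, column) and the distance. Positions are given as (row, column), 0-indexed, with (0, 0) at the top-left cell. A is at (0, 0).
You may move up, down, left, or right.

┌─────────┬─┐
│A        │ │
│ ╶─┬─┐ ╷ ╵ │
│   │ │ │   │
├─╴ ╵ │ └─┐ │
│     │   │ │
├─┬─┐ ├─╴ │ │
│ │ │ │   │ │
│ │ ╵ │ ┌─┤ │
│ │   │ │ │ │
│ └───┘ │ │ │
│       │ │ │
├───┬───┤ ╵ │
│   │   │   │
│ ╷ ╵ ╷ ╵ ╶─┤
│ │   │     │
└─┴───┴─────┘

Computing BFS distances from A to all cells:
Furthest cell: (7, 0)
Distance: 21 steps

Path from A to the furthest cell:

┌─────────┬─┐
│A → → → ↓│ │
│ ╶─┬─┐ ╷ ╵ │
│   │ │ │↳ ↓│
├─╴ ╵ │ └─┐ │
│     │   │↓│
├─┬─┐ ├─╴ │ │
│ │ │ │   │↓│
│ │ ╵ │ ┌─┤ │
│ │   │ │ │↓│
│ └───┘ │ │ │
│       │ │↓│
├───┬───┤ ╵ │
│↓ ↰│↓ ↰│↓ ↲│
│ ╷ ╵ ╷ ╵ ╶─┤
│B│↑ ↲│↑ ↲  │
└─┴───┴─────┘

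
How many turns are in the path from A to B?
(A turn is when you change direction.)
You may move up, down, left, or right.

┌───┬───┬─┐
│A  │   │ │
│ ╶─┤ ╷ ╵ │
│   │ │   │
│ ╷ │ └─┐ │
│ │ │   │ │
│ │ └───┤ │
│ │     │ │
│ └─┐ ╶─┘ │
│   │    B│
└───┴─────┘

Directions: down, right, down, down, right, down, right, right
Number of turns: 5

Solution:

┌───┬───┬─┐
│A  │   │ │
│ ╶─┤ ╷ ╵ │
│↳ ↓│ │   │
│ ╷ │ └─┐ │
│ │↓│   │ │
│ │ └───┤ │
│ │↳ ↓  │ │
│ └─┐ ╶─┘ │
│   │↳ → B│
└───┴─────┘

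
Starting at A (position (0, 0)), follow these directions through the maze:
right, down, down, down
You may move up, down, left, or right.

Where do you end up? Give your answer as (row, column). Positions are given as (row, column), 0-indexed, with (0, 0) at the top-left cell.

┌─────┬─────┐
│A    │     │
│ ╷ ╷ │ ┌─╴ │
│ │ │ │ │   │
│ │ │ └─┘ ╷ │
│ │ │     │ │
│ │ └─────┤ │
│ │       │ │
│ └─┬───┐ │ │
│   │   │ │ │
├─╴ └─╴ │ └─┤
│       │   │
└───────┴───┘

Following directions step by step:
Start: (0, 0)
  right: (0, 0) → (0, 1)
  down: (0, 1) → (1, 1)
  down: (1, 1) → (2, 1)
  down: (2, 1) → (3, 1)
Final position: (3, 1)

Path taken:

┌─────┬─────┐
│A ↓  │     │
│ ╷ ╷ │ ┌─╴ │
│ │↓│ │ │   │
│ │ │ └─┘ ╷ │
│ │↓│     │ │
│ │ └─────┤ │
│ │B      │ │
│ └─┬───┐ │ │
│   │   │ │ │
├─╴ └─╴ │ └─┤
│       │   │
└───────┴───┘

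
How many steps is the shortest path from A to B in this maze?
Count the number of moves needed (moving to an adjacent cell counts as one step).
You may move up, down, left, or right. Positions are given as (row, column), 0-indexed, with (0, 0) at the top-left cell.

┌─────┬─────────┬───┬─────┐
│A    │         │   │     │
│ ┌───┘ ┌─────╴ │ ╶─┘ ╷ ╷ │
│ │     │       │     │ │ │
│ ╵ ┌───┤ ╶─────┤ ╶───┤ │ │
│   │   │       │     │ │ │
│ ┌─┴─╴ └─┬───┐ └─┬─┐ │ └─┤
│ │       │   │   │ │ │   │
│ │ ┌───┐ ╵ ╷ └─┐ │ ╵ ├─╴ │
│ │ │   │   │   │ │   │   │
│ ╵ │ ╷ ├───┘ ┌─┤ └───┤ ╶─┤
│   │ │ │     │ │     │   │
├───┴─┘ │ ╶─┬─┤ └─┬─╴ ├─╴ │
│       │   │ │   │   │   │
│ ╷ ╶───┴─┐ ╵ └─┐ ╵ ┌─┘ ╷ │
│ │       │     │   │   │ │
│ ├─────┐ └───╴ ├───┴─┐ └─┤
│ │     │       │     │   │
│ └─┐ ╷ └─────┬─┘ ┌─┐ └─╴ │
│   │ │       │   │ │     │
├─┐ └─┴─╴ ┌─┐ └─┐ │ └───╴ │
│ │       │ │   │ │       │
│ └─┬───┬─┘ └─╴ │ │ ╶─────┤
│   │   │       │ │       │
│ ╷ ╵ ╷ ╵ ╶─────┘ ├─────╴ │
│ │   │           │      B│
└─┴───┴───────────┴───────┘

Using BFS to find shortest path:
Start: (0, 0), End: (12, 12)
Path found:
(0,0) → (1,0) → (2,0) → (3,0) → (4,0) → (5,0) → (5,1) → (4,1) → (3,1) → (3,2) → (3,3) → (3,4) → (4,4) → (4,5) → (3,5) → (3,6) → (4,6) → (5,6) → (5,5) → (5,4) → (6,4) → (6,5) → (7,5) → (7,6) → (7,7) → (8,7) → (8,6) → (8,5) → (8,4) → (7,4) → (7,3) → (7,2) → (7,1) → (6,1) → (6,0) → (7,0) → (8,0) → (9,0) → (9,1) → (10,1) → (10,2) → (10,3) → (10,4) → (9,4) → (9,5) → (9,6) → (10,6) → (10,7) → (11,7) → (11,6) → (11,5) → (11,4) → (12,4) → (12,5) → (12,6) → (12,7) → (12,8) → (11,8) → (10,8) → (9,8) → (8,8) → (8,9) → (8,10) → (9,10) → (9,11) → (9,12) → (10,12) → (10,11) → (10,10) → (10,9) → (11,9) → (11,10) → (11,11) → (11,12) → (12,12)
Number of steps: 74

Solution:

┌─────┬─────────┬───┬─────┐
│A    │         │   │     │
│ ┌───┘ ┌─────╴ │ ╶─┘ ╷ ╷ │
│↓│     │       │     │ │ │
│ ╵ ┌───┤ ╶─────┤ ╶───┤ │ │
│↓  │   │       │     │ │ │
│ ┌─┴─╴ └─┬───┐ └─┬─┐ │ └─┤
│↓│↱ → → ↓│↱ ↓│   │ │ │   │
│ │ ┌───┐ ╵ ╷ └─┐ │ ╵ ├─╴ │
│↓│↑│   │↳ ↑│↓  │ │   │   │
│ ╵ │ ╷ ├───┘ ┌─┤ └───┤ ╶─┤
│↳ ↑│ │ │↓ ← ↲│ │     │   │
├───┴─┘ │ ╶─┬─┤ └─┬─╴ ├─╴ │
│↓ ↰    │↳ ↓│ │   │   │   │
│ ╷ ╶───┴─┐ ╵ └─┐ ╵ ┌─┘ ╷ │
│↓│↑ ← ← ↰│↳ → ↓│   │   │ │
│ ├─────┐ └───╴ ├───┴─┐ └─┤
│↓│     │↑ ← ← ↲│↱ → ↓│   │
│ └─┐ ╷ └─────┬─┘ ┌─┐ └─╴ │
│↳ ↓│ │  ↱ → ↓│  ↑│ │↳ → ↓│
├─┐ └─┴─╴ ┌─┐ └─┐ │ └───╴ │
│ │↳ → → ↑│ │↳ ↓│↑│↓ ← ← ↲│
│ └─┬───┬─┘ └─╴ │ │ ╶─────┤
│   │   │↓ ← ← ↲│↑│↳ → → ↓│
│ ╷ ╵ ╷ ╵ ╶─────┘ ├─────╴ │
│ │   │  ↳ → → → ↑│      B│
└─┴───┴───────────┴───────┘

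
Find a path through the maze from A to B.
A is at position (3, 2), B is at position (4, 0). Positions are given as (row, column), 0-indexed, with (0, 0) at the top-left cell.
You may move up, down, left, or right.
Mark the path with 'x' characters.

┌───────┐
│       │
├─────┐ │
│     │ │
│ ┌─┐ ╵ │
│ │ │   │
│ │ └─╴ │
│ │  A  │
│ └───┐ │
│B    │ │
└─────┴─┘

Finding the shortest path from (3, 2) to (4, 0):
Path length: 9 steps
Directions: right → up → left → up → left → left → down → down → down

Solution:

┌───────┐
│       │
├─────┐ │
│x x x│ │
│ ┌─┐ ╵ │
│x│ │x x│
│ │ └─╴ │
│x│  A x│
│ └───┐ │
│B    │ │
└─────┴─┘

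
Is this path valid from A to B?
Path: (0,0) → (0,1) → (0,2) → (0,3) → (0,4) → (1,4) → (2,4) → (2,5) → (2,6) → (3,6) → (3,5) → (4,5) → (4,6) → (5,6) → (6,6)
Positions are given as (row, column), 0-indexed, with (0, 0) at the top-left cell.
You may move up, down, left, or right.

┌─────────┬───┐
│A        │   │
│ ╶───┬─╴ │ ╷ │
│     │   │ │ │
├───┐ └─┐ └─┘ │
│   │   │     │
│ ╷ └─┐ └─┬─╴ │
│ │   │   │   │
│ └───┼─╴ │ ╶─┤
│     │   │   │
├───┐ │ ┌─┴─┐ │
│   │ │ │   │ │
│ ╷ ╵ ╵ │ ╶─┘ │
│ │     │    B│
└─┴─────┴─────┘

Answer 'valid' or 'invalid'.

Checking path validity:
Result: All consecutive moves are passable.

valid

Correct solution:

┌─────────┬───┐
│A → → → ↓│   │
│ ╶───┬─╴ │ ╷ │
│     │  ↓│ │ │
├───┐ └─┐ └─┘ │
│   │   │↳ → ↓│
│ ╷ └─┐ └─┬─╴ │
│ │   │   │↓ ↲│
│ └───┼─╴ │ ╶─┤
│     │   │↳ ↓│
├───┐ │ ┌─┴─┐ │
│   │ │ │   │↓│
│ ╷ ╵ ╵ │ ╶─┘ │
│ │     │    B│
└─┴─────┴─────┘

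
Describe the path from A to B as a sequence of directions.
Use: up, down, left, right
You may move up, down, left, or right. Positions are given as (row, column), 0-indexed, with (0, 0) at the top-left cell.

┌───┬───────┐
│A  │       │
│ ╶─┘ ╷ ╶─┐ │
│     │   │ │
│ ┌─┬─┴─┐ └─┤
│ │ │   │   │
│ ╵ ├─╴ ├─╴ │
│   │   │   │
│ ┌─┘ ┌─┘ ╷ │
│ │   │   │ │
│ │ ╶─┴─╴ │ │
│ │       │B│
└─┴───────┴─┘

Finding the path and converting it to directions:
Path through cells: (0,0) → (1,0) → (1,1) → (1,2) → (0,2) → (0,3) → (1,3) → (1,4) → (2,4) → (2,5) → (3,5) → (4,5) → (5,5)
Directions: down, right, right, up, right, down, right, down, right, down, down, down

Solution:

┌───┬───────┐
│A  │↱ ↓    │
│ ╶─┘ ╷ ╶─┐ │
│↳ → ↑│↳ ↓│ │
│ ┌─┬─┴─┐ └─┤
│ │ │   │↳ ↓│
│ ╵ ├─╴ ├─╴ │
│   │   │  ↓│
│ ┌─┘ ┌─┘ ╷ │
│ │   │   │↓│
│ │ ╶─┴─╴ │ │
│ │       │B│
└─┴───────┴─┘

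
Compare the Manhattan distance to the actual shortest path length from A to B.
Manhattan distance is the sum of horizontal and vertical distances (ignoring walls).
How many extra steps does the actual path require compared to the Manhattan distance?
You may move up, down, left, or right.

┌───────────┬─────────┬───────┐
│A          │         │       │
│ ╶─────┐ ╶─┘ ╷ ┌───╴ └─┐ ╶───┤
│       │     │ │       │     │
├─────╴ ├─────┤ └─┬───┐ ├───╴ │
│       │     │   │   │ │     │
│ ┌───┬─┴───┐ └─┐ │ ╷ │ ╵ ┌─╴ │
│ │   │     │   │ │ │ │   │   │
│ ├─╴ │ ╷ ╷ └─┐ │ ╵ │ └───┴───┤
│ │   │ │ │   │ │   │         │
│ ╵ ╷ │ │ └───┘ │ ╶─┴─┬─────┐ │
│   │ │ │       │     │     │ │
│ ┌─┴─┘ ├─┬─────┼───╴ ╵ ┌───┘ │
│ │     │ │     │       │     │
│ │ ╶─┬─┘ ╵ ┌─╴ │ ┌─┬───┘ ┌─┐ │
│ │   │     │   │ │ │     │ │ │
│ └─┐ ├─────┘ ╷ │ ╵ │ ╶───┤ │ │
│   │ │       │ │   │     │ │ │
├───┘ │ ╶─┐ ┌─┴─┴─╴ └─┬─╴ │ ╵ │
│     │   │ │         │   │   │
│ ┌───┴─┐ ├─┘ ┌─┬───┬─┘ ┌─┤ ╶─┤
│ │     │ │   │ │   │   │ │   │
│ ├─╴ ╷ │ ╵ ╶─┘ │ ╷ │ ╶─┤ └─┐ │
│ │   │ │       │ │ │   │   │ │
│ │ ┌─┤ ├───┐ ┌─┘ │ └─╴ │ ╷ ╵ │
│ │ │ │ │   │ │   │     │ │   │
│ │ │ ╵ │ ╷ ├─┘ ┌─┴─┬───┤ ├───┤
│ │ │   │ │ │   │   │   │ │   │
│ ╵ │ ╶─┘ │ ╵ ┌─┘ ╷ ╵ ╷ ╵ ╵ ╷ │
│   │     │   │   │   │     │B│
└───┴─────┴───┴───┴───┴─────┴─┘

Manhattan distance: |14 - 0| + |14 - 0| = 28
Actual path length: 44
Extra steps: 44 - 28 = 16

Solution:

┌───────────┬─────────┬───────┐
│A → → → ↓  │↱ ↓      │       │
│ ╶─────┐ ╶─┘ ╷ ┌───╴ └─┐ ╶───┤
│       │↳ → ↑│↓│       │     │
├─────╴ ├─────┤ └─┬───┐ ├───╴ │
│       │     │↳ ↓│↱ ↓│ │     │
│ ┌───┬─┴───┐ └─┐ │ ╷ │ ╵ ┌─╴ │
│ │   │     │   │↓│↑│↓│   │   │
│ ├─╴ │ ╷ ╷ └─┐ │ ╵ │ └───┴───┤
│ │   │ │ │   │ │↳ ↑│↳ → → → ↓│
│ ╵ ╷ │ │ └───┘ │ ╶─┴─┬─────┐ │
│   │ │ │       │     │     │↓│
│ ┌─┴─┘ ├─┬─────┼───╴ ╵ ┌───┘ │
│ │     │ │     │       │    ↓│
│ │ ╶─┬─┘ ╵ ┌─╴ │ ┌─┬───┘ ┌─┐ │
│ │   │     │   │ │ │     │ │↓│
│ └─┐ ├─────┘ ╷ │ ╵ │ ╶───┤ │ │
│   │ │       │ │   │     │ │↓│
├───┘ │ ╶─┐ ┌─┴─┴─╴ └─┬─╴ │ ╵ │
│     │   │ │         │   │↓ ↲│
│ ┌───┴─┐ ├─┘ ┌─┬───┬─┘ ┌─┤ ╶─┤
│ │     │ │   │ │   │   │ │↳ ↓│
│ ├─╴ ╷ │ ╵ ╶─┘ │ ╷ │ ╶─┤ └─┐ │
│ │   │ │       │ │ │   │↓ ↰│↓│
│ │ ┌─┤ ├───┐ ┌─┘ │ └─╴ │ ╷ ╵ │
│ │ │ │ │   │ │   │     │↓│↑ ↲│
│ │ │ ╵ │ ╷ ├─┘ ┌─┴─┬───┤ ├───┤
│ │ │   │ │ │   │   │   │↓│↱ ↓│
│ ╵ │ ╶─┘ │ ╵ ┌─┘ ╷ ╵ ╷ ╵ ╵ ╷ │
│   │     │   │   │   │  ↳ ↑│B│
└───┴─────┴───┴───┴───┴─────┴─┘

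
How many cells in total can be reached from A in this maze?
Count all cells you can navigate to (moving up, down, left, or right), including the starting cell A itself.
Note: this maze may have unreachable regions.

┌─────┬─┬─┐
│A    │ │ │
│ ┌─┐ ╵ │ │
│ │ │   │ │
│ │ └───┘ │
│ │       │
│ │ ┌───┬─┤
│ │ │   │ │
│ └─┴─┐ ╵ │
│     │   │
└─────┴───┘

Using BFS/flood-fill to find all reachable cells from A:
Maze size: 5 × 5 = 25 total cells
13 cell(s) are walled off and cannot be reached from A.
Reachable cells: 12

Reachable region (· marks reachable cells):

┌─────┬─┬─┐
│A · ·│·│ │
│ ┌─┐ ╵ │ │
│·│ │· ·│ │
│ │ └───┘ │
│·│       │
│ │ ┌───┬─┤
│·│ │   │ │
│ └─┴─┐ ╵ │
│· · ·│   │
└─────┴───┘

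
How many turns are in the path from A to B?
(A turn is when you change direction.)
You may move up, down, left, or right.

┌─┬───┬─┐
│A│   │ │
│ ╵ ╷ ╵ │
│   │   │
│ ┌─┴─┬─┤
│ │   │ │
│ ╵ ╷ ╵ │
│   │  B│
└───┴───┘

Directions: down, down, down, right, up, right, down, right
Number of turns: 5

Solution:

┌─┬───┬─┐
│A│   │ │
│ ╵ ╷ ╵ │
│↓  │   │
│ ┌─┴─┬─┤
│↓│↱ ↓│ │
│ ╵ ╷ ╵ │
│↳ ↑│↳ B│
└───┴───┘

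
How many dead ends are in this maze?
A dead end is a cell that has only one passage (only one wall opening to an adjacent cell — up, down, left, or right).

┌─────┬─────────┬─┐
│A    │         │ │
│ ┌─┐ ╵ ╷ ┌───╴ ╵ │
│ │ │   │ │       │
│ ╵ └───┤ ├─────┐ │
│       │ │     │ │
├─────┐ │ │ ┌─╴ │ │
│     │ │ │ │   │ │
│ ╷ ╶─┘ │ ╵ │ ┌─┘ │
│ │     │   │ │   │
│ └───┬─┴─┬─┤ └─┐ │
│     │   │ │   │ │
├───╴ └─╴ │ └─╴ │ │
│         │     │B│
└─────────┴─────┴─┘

Checking each cell for number of passages:

Dead ends found at positions:
  (0, 8)
  (1, 1)
  (1, 5)
  (3, 2)
  (4, 7)
  (5, 3)
  (5, 5)
  (6, 0)
  (6, 8)
Total dead ends: 9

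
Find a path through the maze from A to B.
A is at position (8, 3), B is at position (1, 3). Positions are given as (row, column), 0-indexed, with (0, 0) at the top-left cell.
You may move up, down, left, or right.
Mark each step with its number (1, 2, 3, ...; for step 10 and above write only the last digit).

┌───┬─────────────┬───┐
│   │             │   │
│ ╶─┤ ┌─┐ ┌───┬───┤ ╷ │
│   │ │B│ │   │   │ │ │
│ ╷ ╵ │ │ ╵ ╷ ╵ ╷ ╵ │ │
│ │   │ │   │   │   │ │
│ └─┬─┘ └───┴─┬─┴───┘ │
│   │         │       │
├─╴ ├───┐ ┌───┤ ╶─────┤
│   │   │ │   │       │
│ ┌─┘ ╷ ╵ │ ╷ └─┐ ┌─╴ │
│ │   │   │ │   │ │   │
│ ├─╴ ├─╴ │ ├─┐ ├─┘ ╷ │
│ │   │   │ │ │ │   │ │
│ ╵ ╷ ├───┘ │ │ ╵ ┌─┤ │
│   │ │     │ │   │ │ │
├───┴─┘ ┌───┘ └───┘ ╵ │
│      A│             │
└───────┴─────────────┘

Finding the shortest path from (8, 3) to (1, 3):
Path length: 69 steps
Directions: up → right → right → up → up → up → right → down → right → down → down → right → up → right → up → right → up → left → left → left → up → right → right → right → up → up → up → left → down → down → left → up → left → down → left → up → left → down → left → up → up → left → left → down → down → left → up → left → down → down → right → down → left → down → down → down → right → up → right → up → up → right → down → right → up → up → left → up → up

Solution:

┌───┬─────────────┬───┐
│   │3 2 1        │8 7│
│ ╶─┤ ┌─┐ ┌───┬───┤ ╷ │
│8 7│4│B│0│7 6│3 2│9│6│
│ ╷ ╵ │ │ ╵ ╷ ╵ ╷ ╵ │ │
│9│6 5│8│9 8│5 4│1 0│5│
│ └─┬─┘ └───┴─┬─┴───┘ │
│0 1│  7 6    │1 2 3 4│
├─╴ ├───┐ ┌───┤ ╶─────┤
│3 2│1 2│5│6 7│0 9 8 7│
│ ┌─┘ ╷ ╵ │ ╷ └─┐ ┌─╴ │
│4│  0│3 4│5│8 9│ │5 6│
│ ├─╴ ├─╴ │ ├─┐ ├─┘ ╷ │
│5│8 9│   │4│ │0│3 4│ │
│ ╵ ╷ ├───┘ │ │ ╵ ┌─┤ │
│6 7│ │1 2 3│ │1 2│ │ │
├───┴─┘ ┌───┘ └───┘ ╵ │
│      A│             │
└───────┴─────────────┘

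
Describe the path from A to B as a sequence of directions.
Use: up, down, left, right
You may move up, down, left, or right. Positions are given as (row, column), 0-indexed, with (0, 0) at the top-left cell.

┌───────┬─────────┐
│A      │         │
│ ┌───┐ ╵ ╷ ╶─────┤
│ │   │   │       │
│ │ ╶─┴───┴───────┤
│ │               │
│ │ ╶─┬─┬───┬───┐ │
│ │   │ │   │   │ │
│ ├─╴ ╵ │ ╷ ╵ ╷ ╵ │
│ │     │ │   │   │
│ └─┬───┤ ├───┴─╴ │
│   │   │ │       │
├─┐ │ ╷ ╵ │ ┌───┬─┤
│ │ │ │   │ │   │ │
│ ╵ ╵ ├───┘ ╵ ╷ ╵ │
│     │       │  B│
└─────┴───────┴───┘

Finding the path and converting it to directions:
Path through cells: (0,0) → (1,0) → (2,0) → (3,0) → (4,0) → (5,0) → (5,1) → (6,1) → (7,1) → (7,2) → (6,2) → (5,2) → (5,3) → (6,3) → (6,4) → (5,4) → (4,4) → (3,4) → (3,5) → (4,5) → (4,6) → (3,6) → (3,7) → (4,7) → (4,8) → (5,8) → (5,7) → (5,6) → (5,5) → (6,5) → (7,5) → (7,6) → (6,6) → (6,7) → (7,7) → (7,8)
Directions: down, down, down, down, down, right, down, down, right, up, up, right, down, right, up, up, up, right, down, right, up, right, down, right, down, left, left, left, down, down, right, up, right, down, right

Solution:

┌───────┬─────────┐
│A      │         │
│ ┌───┐ ╵ ╷ ╶─────┤
│↓│   │   │       │
│ │ ╶─┴───┴───────┤
│↓│               │
│ │ ╶─┬─┬───┬───┐ │
│↓│   │ │↱ ↓│↱ ↓│ │
│ ├─╴ ╵ │ ╷ ╵ ╷ ╵ │
│↓│     │↑│↳ ↑│↳ ↓│
│ └─┬───┤ ├───┴─╴ │
│↳ ↓│↱ ↓│↑│↓ ← ← ↲│
├─┐ │ ╷ ╵ │ ┌───┬─┤
│ │↓│↑│↳ ↑│↓│↱ ↓│ │
│ ╵ ╵ ├───┘ ╵ ╷ ╵ │
│  ↳ ↑│    ↳ ↑│↳ B│
└─────┴───────┴───┘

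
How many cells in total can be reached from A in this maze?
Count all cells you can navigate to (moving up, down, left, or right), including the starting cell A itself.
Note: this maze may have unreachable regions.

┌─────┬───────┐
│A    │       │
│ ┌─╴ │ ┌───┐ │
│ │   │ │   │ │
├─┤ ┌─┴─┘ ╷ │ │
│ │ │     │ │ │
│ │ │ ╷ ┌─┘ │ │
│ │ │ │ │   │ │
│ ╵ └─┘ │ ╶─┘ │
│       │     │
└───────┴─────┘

Using BFS/flood-fill to find all reachable cells from A:
Maze size: 5 × 7 = 35 total cells
All cells are reachable — the maze is fully connected.
Reachable cells: 35

Reachable region (· marks reachable cells):

┌─────┬───────┐
│A · ·│· · · ·│
│ ┌─╴ │ ┌───┐ │
│·│· ·│·│· ·│·│
├─┤ ┌─┴─┘ ╷ │ │
│·│·│· · ·│·│·│
│ │ │ ╷ ┌─┘ │ │
│·│·│·│·│· ·│·│
│ ╵ └─┘ │ ╶─┘ │
│· · · ·│· · ·│
└───────┴─────┘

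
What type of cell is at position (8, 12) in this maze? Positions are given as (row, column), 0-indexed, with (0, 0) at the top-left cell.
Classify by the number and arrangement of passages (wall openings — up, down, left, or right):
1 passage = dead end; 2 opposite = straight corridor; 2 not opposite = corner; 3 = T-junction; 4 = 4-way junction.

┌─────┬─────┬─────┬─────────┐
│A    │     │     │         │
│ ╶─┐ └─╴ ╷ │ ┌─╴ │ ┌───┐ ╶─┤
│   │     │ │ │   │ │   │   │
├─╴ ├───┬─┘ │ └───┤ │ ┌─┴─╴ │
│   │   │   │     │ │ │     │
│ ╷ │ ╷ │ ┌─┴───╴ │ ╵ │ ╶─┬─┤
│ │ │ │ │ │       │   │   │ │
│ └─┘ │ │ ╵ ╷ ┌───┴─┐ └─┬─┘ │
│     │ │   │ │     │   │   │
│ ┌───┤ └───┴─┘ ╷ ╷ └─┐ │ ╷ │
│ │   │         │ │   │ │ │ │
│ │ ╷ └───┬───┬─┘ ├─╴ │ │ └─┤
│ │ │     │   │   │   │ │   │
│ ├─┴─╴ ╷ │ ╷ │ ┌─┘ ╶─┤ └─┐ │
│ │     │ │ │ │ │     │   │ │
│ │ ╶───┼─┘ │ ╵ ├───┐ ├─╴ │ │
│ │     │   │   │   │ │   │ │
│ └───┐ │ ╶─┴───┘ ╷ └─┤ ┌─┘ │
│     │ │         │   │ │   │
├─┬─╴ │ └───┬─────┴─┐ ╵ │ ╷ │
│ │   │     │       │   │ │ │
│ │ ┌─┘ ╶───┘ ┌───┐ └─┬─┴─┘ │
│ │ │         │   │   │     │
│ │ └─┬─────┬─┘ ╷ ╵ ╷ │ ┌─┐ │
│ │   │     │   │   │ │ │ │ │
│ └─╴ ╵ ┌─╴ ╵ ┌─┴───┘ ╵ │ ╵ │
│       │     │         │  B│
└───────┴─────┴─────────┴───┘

Checking cell at (8, 12):
Number of passages: 2
Cell type: corner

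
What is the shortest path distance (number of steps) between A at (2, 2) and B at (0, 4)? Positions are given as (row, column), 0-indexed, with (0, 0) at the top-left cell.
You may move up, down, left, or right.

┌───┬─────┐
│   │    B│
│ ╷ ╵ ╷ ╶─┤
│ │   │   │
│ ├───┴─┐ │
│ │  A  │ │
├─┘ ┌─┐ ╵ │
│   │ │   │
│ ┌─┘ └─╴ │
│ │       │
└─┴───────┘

Finding path from (2, 2) to (0, 4):
Path: (2,2) → (2,3) → (3,3) → (3,4) → (2,4) → (1,4) → (1,3) → (0,3) → (0,4)
Distance: 8 steps

Solution:

┌───┬─────┐
│   │  ↱ B│
│ ╷ ╵ ╷ ╶─┤
│ │   │↑ ↰│
│ ├───┴─┐ │
│ │  A ↓│↑│
├─┘ ┌─┐ ╵ │
│   │ │↳ ↑│
│ ┌─┘ └─╴ │
│ │       │
└─┴───────┘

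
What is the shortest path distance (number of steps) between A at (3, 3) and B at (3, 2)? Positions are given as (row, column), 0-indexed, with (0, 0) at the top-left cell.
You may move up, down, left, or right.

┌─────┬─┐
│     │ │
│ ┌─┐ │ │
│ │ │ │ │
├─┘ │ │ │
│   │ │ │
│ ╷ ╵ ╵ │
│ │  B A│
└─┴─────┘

Finding path from (3, 3) to (3, 2):
Path: (3,3) → (3,2)
Distance: 1 steps

Solution:

┌─────┬─┐
│     │ │
│ ┌─┐ │ │
│ │ │ │ │
├─┘ │ │ │
│   │ │ │
│ ╷ ╵ ╵ │
│ │  B A│
└─┴─────┘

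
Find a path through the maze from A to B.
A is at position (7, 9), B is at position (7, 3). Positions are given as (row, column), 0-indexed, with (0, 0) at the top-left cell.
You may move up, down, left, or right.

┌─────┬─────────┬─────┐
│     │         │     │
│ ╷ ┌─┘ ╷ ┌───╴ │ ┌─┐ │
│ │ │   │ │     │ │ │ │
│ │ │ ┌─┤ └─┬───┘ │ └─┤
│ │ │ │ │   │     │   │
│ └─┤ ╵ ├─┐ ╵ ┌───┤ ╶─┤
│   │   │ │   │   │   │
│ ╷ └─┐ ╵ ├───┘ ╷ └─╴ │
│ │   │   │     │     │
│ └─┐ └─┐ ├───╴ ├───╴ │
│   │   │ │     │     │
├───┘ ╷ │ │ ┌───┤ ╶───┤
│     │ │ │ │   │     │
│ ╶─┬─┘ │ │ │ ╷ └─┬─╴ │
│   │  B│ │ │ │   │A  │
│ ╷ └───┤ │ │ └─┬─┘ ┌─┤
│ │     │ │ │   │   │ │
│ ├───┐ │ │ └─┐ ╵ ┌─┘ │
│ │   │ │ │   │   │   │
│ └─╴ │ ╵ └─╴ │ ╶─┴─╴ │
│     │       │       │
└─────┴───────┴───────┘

Finding the shortest path from (7, 9) to (7, 3):
Path length: 38 steps
Directions: right → up → left → left → up → right → right → up → left → left → up → left → down → down → left → left → down → down → down → down → right → down → left → left → left → up → up → left → left → up → left → up → right → right → up → right → down → down

Solution:

┌─────┬─────────┬─────┐
│     │         │     │
│ ╷ ┌─┘ ╷ ┌───╴ │ ┌─┐ │
│ │ │   │ │     │ │ │ │
│ │ │ ┌─┤ └─┬───┘ │ └─┤
│ │ │ │ │   │     │   │
│ └─┤ ╵ ├─┐ ╵ ┌───┤ ╶─┤
│   │   │ │   │↓ ↰│   │
│ ╷ └─┐ ╵ ├───┘ ╷ └─╴ │
│ │   │   │    ↓│↑ ← ↰│
│ └─┐ └─┐ ├───╴ ├───╴ │
│   │↱ ↓│ │↓ ← ↲│↱ → ↑│
├───┘ ╷ │ │ ┌───┤ ╶───┤
│↱ → ↑│↓│ │↓│   │↑ ← ↰│
│ ╶─┬─┘ │ │ │ ╷ └─┬─╴ │
│↑ ↰│  B│ │↓│ │   │A ↑│
│ ╷ └───┤ │ │ └─┬─┘ ┌─┤
│ │↑ ← ↰│ │↓│   │   │ │
│ ├───┐ │ │ └─┐ ╵ ┌─┘ │
│ │   │↑│ │↳ ↓│   │   │
│ └─╴ │ ╵ └─╴ │ ╶─┴─╴ │
│     │↑ ← ← ↲│       │
└─────┴───────┴───────┘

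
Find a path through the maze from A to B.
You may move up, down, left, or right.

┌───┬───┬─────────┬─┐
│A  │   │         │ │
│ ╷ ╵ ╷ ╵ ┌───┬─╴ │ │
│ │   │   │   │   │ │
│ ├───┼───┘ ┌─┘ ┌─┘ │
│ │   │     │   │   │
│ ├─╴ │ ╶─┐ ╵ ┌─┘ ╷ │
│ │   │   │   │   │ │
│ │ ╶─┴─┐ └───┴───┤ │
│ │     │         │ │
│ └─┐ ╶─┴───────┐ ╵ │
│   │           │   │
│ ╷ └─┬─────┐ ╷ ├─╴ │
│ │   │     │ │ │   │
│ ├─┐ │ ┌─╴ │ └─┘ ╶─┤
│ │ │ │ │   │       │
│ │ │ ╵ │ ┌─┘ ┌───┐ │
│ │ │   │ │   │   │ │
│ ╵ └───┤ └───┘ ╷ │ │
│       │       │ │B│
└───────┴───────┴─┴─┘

Finding the shortest path through the maze:
Path length: 36 steps
Directions: right → down → right → up → right → down → right → up → right → right → right → right → down → left → down → left → down → left → up → left → left → down → right → down → right → right → right → right → down → right → down → left → down → right → down → down

Solution:

┌───┬───┬─────────┬─┐
│A ↓│↱ ↓│↱ → → → ↓│ │
│ ╷ ╵ ╷ ╵ ┌───┬─╴ │ │
│ │↳ ↑│↳ ↑│   │↓ ↲│ │
│ ├───┼───┘ ┌─┘ ┌─┘ │
│ │   │↓ ← ↰│↓ ↲│   │
│ ├─╴ │ ╶─┐ ╵ ┌─┘ ╷ │
│ │   │↳ ↓│↑ ↲│   │ │
│ │ ╶─┴─┐ └───┴───┤ │
│ │     │↳ → → → ↓│ │
│ └─┐ ╶─┴───────┐ ╵ │
│   │           │↳ ↓│
│ ╷ └─┬─────┐ ╷ ├─╴ │
│ │   │     │ │ │↓ ↲│
│ ├─┐ │ ┌─╴ │ └─┘ ╶─┤
│ │ │ │ │   │    ↳ ↓│
│ │ │ ╵ │ ┌─┘ ┌───┐ │
│ │ │   │ │   │   │↓│
│ ╵ └───┤ └───┘ ╷ │ │
│       │       │ │B│
└───────┴───────┴─┴─┘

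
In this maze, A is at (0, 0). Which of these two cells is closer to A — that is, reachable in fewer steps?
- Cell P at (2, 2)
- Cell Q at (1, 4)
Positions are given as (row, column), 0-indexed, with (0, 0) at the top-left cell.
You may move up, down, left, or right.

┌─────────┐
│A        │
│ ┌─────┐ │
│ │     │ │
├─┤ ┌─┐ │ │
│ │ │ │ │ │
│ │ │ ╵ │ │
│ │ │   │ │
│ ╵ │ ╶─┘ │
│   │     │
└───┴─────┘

Shortest path A → P at (2, 2): 12 steps
Shortest path A → Q at (1, 4): 5 steps

Q is closer (5 steps vs 12 steps).

Path to P:

┌─────────┐
│A → → → ↓│
│ ┌─────┐ │
│ │     │↓│
├─┤ ┌─┐ │ │
│ │ │P│ │↓│
│ │ │ ╵ │ │
│ │ │↑  │↓│
│ ╵ │ ╶─┘ │
│   │↑ ← ↲│
└───┴─────┘

Path to Q:

┌─────────┐
│A → → → ↓│
│ ┌─────┐ │
│ │     │Q│
├─┤ ┌─┐ │ │
│ │ │ │ │ │
│ │ │ ╵ │ │
│ │ │   │ │
│ ╵ │ ╶─┘ │
│   │     │
└───┴─────┘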